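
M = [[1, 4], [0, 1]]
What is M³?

[[1, 12], [0, 1]]

M = I + N where N = [[0, 4], [0, 0]] is strictly upper-triangular, so N² = 0.
(I + N)³ = I + 3·N = [[1, 12], [0, 1]].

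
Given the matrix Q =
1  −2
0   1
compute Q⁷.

[[1, −14], [0, 1]]

Q = I + N where N = [[0, −2], [0, 0]] is strictly upper-triangular, so N² = 0.
(I + N)⁷ = I + 7·N = [[1, −14], [0, 1]].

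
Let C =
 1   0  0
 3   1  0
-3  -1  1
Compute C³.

C = I + N where N = [[0, 0, 0], [3, 0, 0], [-3, -1, 0]] is strictly lower-triangular, so N³ = 0.
(I + N)³ = I + 3·N + 3·N² = [[1, 0, 0], [9, 1, 0], [-18, -3, 1]].

[[1, 0, 0], [9, 1, 0], [-18, -3, 1]]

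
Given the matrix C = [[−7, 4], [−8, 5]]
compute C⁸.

[[13121, −6560], [13120, −6559]]

tr C = −2 and det C = −3, so the characteristic polynomial is λ² − (−2)λ + (−3) with roots 1 and −3.
Eigenvectors give P = [[−1, −1], [−2, −1]] with P⁻¹ = [[1, −1], [−2, 1]], and C = P·diag(1, −3)·P⁻¹.
Then C⁸ = P·diag(1, 6561)·P⁻¹ = [[−1, −6561], [−2, −6561]] · [[1, −1], [−2, 1]] = [[13121, −6560], [13120, −6559]].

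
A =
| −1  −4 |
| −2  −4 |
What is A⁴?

A² = [[9, 20], [10, 24]]
A³ = [[−49, −116], [−58, −136]]
A⁴ = [[281, 660], [330, 776]]

[[281, 660], [330, 776]]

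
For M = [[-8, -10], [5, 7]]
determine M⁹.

tr M = -1 and det M = -6, so the characteristic polynomial is λ² − (-1)λ + (-6) with roots -3 and 2.
Eigenvectors give P = [[2, -1], [-1, 1]] with P⁻¹ = [[1, 1], [1, 2]], and M = P·diag(-3, 2)·P⁻¹.
Then M⁹ = P·diag(-19683, 512)·P⁻¹ = [[-39366, -512], [19683, 512]] · [[1, 1], [1, 2]] = [[-39878, -40390], [20195, 20707]].

[[-39878, -40390], [20195, 20707]]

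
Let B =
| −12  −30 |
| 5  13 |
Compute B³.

tr B = 1 and det B = −6, so the characteristic polynomial is λ² − (1)λ + (−6) with roots 3 and −2.
Eigenvectors give P = [[2, −3], [−1, 1]] with P⁻¹ = [[−1, −3], [−1, −2]], and B = P·diag(3, −2)·P⁻¹.
Then B³ = P·diag(27, −8)·P⁻¹ = [[54, 24], [−27, −8]] · [[−1, −3], [−1, −2]] = [[−78, −210], [35, 97]].

[[−78, −210], [35, 97]]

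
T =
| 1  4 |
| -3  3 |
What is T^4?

T^2 = [[-11, 16], [-12, -3]]
T^3 = [[-59, 4], [-3, -57]]
T^4 = [[-71, -224], [168, -183]]

[[-71, -224], [168, -183]]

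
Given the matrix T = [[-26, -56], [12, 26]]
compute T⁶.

[[64, 0], [0, 64]]

tr T = 0 and det T = -4, so the characteristic polynomial is λ² − (0)λ + (-4) with roots 2 and -2.
Eigenvectors give P = [[-2, 7], [1, -3]] with P⁻¹ = [[3, 7], [1, 2]], and T = P·diag(2, -2)·P⁻¹.
Then T⁶ = P·diag(64, 64)·P⁻¹ = [[-128, 448], [64, -192]] · [[3, 7], [1, 2]] = [[64, 0], [0, 64]].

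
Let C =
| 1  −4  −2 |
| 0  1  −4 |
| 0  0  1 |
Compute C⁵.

C = I + N where N = [[0, −4, −2], [0, 0, −4], [0, 0, 0]] is strictly upper-triangular, so N³ = 0.
(I + N)⁵ = I + 5·N + 10·N² = [[1, −20, 150], [0, 1, −20], [0, 0, 1]].

[[1, −20, 150], [0, 1, −20], [0, 0, 1]]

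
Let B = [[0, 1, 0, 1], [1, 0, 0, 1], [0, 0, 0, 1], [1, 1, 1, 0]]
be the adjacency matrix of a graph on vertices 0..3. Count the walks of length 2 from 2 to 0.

The number of length-2 walks from vertex 2 to vertex 0 is entry (2,0) of B², where B is the adjacency matrix.
B² = [[2, 1, 1, 1], [1, 2, 1, 1], [1, 1, 1, 0], [1, 1, 0, 3]]

1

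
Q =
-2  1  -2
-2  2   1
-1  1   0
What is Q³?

Q² = [[4, -2, 5], [-1, 3, 6], [0, 1, 3]]
Q³ = [[-9, 5, -10], [-10, 11, 5], [-5, 5, 1]]

[[-9, 5, -10], [-10, 11, 5], [-5, 5, 1]]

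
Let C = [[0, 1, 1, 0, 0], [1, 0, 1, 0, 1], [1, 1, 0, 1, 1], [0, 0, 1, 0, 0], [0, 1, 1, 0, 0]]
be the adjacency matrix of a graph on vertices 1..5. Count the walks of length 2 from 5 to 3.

The number of length-2 walks from vertex 5 to vertex 3 is entry (5,3) of C², where C is the adjacency matrix.
C² = [[2, 1, 1, 1, 2], [1, 3, 2, 1, 1], [1, 2, 4, 0, 1], [1, 1, 0, 1, 1], [2, 1, 1, 1, 2]]

1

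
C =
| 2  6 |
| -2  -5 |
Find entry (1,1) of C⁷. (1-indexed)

380

tr C = -3 and det C = 2, so the characteristic polynomial is λ² − (-3)λ + (2) with roots -1 and -2.
Eigenvectors give P = [[-2, -3], [1, 2]] with P⁻¹ = [[-2, -3], [1, 2]], and C = P·diag(-1, -2)·P⁻¹.
Then C⁷ = P·diag(-1, -128)·P⁻¹ = [[2, 384], [-1, -256]] · [[-2, -3], [1, 2]] = [[380, 762], [-254, -509]].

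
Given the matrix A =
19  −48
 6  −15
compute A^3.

[[235, −624], [78, −207]]

tr A = 4 and det A = 3, so the characteristic polynomial is λ² − (4)λ + (3) with roots 1 and 3.
Eigenvectors give P = [[8, 3], [3, 1]] with P⁻¹ = [[−1, 3], [3, −8]], and A = P·diag(1, 3)·P⁻¹.
Then A^3 = P·diag(1, 27)·P⁻¹ = [[8, 81], [3, 27]] · [[−1, 3], [3, −8]] = [[235, −624], [78, −207]].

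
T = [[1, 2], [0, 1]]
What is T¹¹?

T = I + N where N = [[0, 2], [0, 0]] is strictly upper-triangular, so N² = 0.
(I + N)¹¹ = I + 11·N = [[1, 22], [0, 1]].

[[1, 22], [0, 1]]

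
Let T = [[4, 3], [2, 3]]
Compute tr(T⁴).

T² = [[22, 21], [14, 15]]
T³ = [[130, 129], [86, 87]]
T⁴ = [[778, 777], [518, 519]]

1297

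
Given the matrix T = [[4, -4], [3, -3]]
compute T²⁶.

T² = T (a projection; rank 1, trace 1), so T²⁶ = T.

[[4, -4], [3, -3]]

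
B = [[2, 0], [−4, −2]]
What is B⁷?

tr B = 0 and det B = −4, so the characteristic polynomial is λ² − (0)λ + (−4) with roots −2 and 2.
Eigenvectors give P = [[0, −1], [−1, 1]] with P⁻¹ = [[−1, −1], [−1, 0]], and B = P·diag(−2, 2)·P⁻¹.
Then B⁷ = P·diag(−128, 128)·P⁻¹ = [[0, −128], [128, 128]] · [[−1, −1], [−1, 0]] = [[128, 0], [−256, −128]].

[[128, 0], [−256, −128]]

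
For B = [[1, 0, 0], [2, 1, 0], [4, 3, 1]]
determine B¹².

B = I + N where N = [[0, 0, 0], [2, 0, 0], [4, 3, 0]] is strictly lower-triangular, so N³ = 0.
(I + N)¹² = I + 12·N + 66·N² = [[1, 0, 0], [24, 1, 0], [444, 36, 1]].

[[1, 0, 0], [24, 1, 0], [444, 36, 1]]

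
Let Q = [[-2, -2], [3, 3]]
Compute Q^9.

Q² = Q (a projection; rank 1, trace 1), so Q^9 = Q.

[[-2, -2], [3, 3]]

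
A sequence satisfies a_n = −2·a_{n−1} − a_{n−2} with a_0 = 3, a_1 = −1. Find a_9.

With companion matrix M = [[−2, −1], [1, 0]], [a_n, a_{n−1}]ᵀ = M·[a_{n−1}, a_{n−2}]ᵀ, so [a_9, a_8]ᵀ = M^8·[a_1, a_0]ᵀ.
M^8 = [[9, 8], [−8, −7]], giving [a_9, a_8]ᵀ = [[15], [−13]].

15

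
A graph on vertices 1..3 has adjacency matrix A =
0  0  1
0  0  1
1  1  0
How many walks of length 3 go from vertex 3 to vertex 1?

The number of length-3 walks from vertex 3 to vertex 1 is entry (3,1) of A³, where A is the adjacency matrix.
A² = [[1, 1, 0], [1, 1, 0], [0, 0, 2]]
A³ = [[0, 0, 2], [0, 0, 2], [2, 2, 0]]

2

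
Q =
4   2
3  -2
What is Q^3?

[[100, 36], [54, -8]]

Q^2 = [[22, 4], [6, 10]]
Q^3 = [[100, 36], [54, -8]]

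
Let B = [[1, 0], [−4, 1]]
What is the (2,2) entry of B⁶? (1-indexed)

B = I + N where N = [[0, 0], [−4, 0]] is strictly lower-triangular, so N² = 0.
(I + N)⁶ = I + 6·N = [[1, 0], [−24, 1]].

1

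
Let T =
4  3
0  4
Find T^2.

[[16, 24], [0, 16]]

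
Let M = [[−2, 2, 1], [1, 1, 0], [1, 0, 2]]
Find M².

[[7, −2, 0], [−1, 3, 1], [0, 2, 5]]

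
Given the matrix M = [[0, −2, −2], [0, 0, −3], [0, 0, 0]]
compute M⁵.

[[0, 0, 0], [0, 0, 0], [0, 0, 0]]

M is strictly triangular, hence nilpotent: M³ = 0, so M⁵ = 0.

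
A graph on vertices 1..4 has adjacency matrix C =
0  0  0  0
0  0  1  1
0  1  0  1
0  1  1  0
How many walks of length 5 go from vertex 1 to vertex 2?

The number of length-5 walks from vertex 1 to vertex 2 is entry (1,2) of C⁵, where C is the adjacency matrix.
C² = [[0, 0, 0, 0], [0, 2, 1, 1], [0, 1, 2, 1], [0, 1, 1, 2]]
C³ = [[0, 0, 0, 0], [0, 2, 3, 3], [0, 3, 2, 3], [0, 3, 3, 2]]
C⁴ = [[0, 0, 0, 0], [0, 6, 5, 5], [0, 5, 6, 5], [0, 5, 5, 6]]
C⁵ = [[0, 0, 0, 0], [0, 10, 11, 11], [0, 11, 10, 11], [0, 11, 11, 10]]

0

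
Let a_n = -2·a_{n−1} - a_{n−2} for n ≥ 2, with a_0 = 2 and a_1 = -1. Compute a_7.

5

With companion matrix C = [[-2, -1], [1, 0]], [a_n, a_{n−1}]ᵀ = C·[a_{n−1}, a_{n−2}]ᵀ, so [a_7, a_6]ᵀ = C⁶·[a_1, a_0]ᵀ.
C⁶ = [[7, 6], [-6, -5]], giving [a_7, a_6]ᵀ = [[5], [-4]].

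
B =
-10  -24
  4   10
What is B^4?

tr B = 0 and det B = -4, so the characteristic polynomial is λ² − (0)λ + (-4) with roots -2 and 2.
Eigenvectors give P = [[-3, -2], [1, 1]] with P⁻¹ = [[-1, -2], [1, 3]], and B = P·diag(-2, 2)·P⁻¹.
Then B^4 = P·diag(16, 16)·P⁻¹ = [[-48, -32], [16, 16]] · [[-1, -2], [1, 3]] = [[16, 0], [0, 16]].

[[16, 0], [0, 16]]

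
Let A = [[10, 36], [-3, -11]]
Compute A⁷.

[[388, 1548], [-129, -515]]

tr A = -1 and det A = -2, so the characteristic polynomial is λ² − (-1)λ + (-2) with roots 1 and -2.
Eigenvectors give P = [[-4, 3], [1, -1]] with P⁻¹ = [[-1, -3], [-1, -4]], and A = P·diag(1, -2)·P⁻¹.
Then A⁷ = P·diag(1, -128)·P⁻¹ = [[-4, -384], [1, 128]] · [[-1, -3], [-1, -4]] = [[388, 1548], [-129, -515]].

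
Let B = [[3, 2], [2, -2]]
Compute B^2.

[[13, 2], [2, 8]]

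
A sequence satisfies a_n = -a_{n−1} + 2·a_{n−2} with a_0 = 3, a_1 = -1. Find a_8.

With companion matrix B = [[-1, 2], [1, 0]], [a_n, a_{n−1}]ᵀ = B·[a_{n−1}, a_{n−2}]ᵀ, so [a_8, a_7]ᵀ = B⁷·[a_1, a_0]ᵀ.
B⁷ = [[-85, 86], [43, -42]], giving [a_8, a_7]ᵀ = [[343], [-169]].

343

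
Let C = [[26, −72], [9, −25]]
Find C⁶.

tr C = 1 and det C = −2, so the characteristic polynomial is λ² − (1)λ + (−2) with roots −1 and 2.
Eigenvectors give P = [[−8, 3], [−3, 1]] with P⁻¹ = [[1, −3], [3, −8]], and C = P·diag(−1, 2)·P⁻¹.
Then C⁶ = P·diag(1, 64)·P⁻¹ = [[−8, 192], [−3, 64]] · [[1, −3], [3, −8]] = [[568, −1512], [189, −503]].

[[568, −1512], [189, −503]]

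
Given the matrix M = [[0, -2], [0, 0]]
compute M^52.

M is strictly triangular, hence nilpotent: M^2 = 0, so M^52 = 0.

[[0, 0], [0, 0]]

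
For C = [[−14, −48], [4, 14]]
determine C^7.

[[−896, −3072], [256, 896]]

tr C = 0 and det C = −4, so the characteristic polynomial is λ² − (0)λ + (−4) with roots 2 and −2.
Eigenvectors give P = [[−3, 4], [1, −1]] with P⁻¹ = [[1, 4], [1, 3]], and C = P·diag(2, −2)·P⁻¹.
Then C^7 = P·diag(128, −128)·P⁻¹ = [[−384, −512], [128, 128]] · [[1, 4], [1, 3]] = [[−896, −3072], [256, 896]].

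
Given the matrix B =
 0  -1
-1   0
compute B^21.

B² = I (check: tr B = 0 and det B = -1), so B^21 = B since 21 is odd.

[[0, -1], [-1, 0]]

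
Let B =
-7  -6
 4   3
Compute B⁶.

[[2185, 2184], [-1456, -1455]]

tr B = -4 and det B = 3, so the characteristic polynomial is λ² − (-4)λ + (3) with roots -3 and -1.
Eigenvectors give P = [[3, -1], [-2, 1]] with P⁻¹ = [[1, 1], [2, 3]], and B = P·diag(-3, -1)·P⁻¹.
Then B⁶ = P·diag(729, 1)·P⁻¹ = [[2187, -1], [-1458, 1]] · [[1, 1], [2, 3]] = [[2185, 2184], [-1456, -1455]].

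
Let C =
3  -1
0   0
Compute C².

[[9, -3], [0, 0]]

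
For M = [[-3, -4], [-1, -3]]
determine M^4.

M^2 = [[13, 24], [6, 13]]
M^3 = [[-63, -124], [-31, -63]]
M^4 = [[313, 624], [156, 313]]

[[313, 624], [156, 313]]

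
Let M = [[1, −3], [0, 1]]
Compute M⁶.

M = I + N where N = [[0, −3], [0, 0]] is strictly upper-triangular, so N² = 0.
(I + N)⁶ = I + 6·N = [[1, −18], [0, 1]].

[[1, −18], [0, 1]]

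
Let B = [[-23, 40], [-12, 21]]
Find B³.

[[-167, 280], [-84, 141]]

tr B = -2 and det B = -3, so the characteristic polynomial is λ² − (-2)λ + (-3) with roots 1 and -3.
Eigenvectors give P = [[-5, 2], [-3, 1]] with P⁻¹ = [[1, -2], [3, -5]], and B = P·diag(1, -3)·P⁻¹.
Then B³ = P·diag(1, -27)·P⁻¹ = [[-5, -54], [-3, -27]] · [[1, -2], [3, -5]] = [[-167, 280], [-84, 141]].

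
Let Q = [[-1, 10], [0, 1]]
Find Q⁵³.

[[-1, 10], [0, 1]]

Q² = I (check: tr Q = 0 and det Q = -1), so Q⁵³ = Q since 53 is odd.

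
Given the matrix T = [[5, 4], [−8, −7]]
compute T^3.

tr T = −2 and det T = −3, so the characteristic polynomial is λ² − (−2)λ + (−3) with roots −3 and 1.
Eigenvectors give P = [[−1, −1], [2, 1]] with P⁻¹ = [[1, 1], [−2, −1]], and T = P·diag(−3, 1)·P⁻¹.
Then T^3 = P·diag(−27, 1)·P⁻¹ = [[27, −1], [−54, 1]] · [[1, 1], [−2, −1]] = [[29, 28], [−56, −55]].

[[29, 28], [−56, −55]]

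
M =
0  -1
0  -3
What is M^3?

[[0, -9], [0, -27]]

M^2 = [[0, 3], [0, 9]]
M^3 = [[0, -9], [0, -27]]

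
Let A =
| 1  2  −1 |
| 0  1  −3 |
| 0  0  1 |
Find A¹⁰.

[[1, 20, −280], [0, 1, −30], [0, 0, 1]]

A = I + N where N = [[0, 2, −1], [0, 0, −3], [0, 0, 0]] is strictly upper-triangular, so N³ = 0.
(I + N)¹⁰ = I + 10·N + 45·N² = [[1, 20, −280], [0, 1, −30], [0, 0, 1]].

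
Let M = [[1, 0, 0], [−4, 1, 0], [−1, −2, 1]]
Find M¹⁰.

[[1, 0, 0], [−40, 1, 0], [350, −20, 1]]

M = I + N where N = [[0, 0, 0], [−4, 0, 0], [−1, −2, 0]] is strictly lower-triangular, so N³ = 0.
(I + N)¹⁰ = I + 10·N + 45·N² = [[1, 0, 0], [−40, 1, 0], [350, −20, 1]].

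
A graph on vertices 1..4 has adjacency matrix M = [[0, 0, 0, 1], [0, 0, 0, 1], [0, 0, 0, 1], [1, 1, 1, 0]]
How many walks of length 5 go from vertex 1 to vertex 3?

0

The number of length-5 walks from vertex 1 to vertex 3 is entry (1,3) of M⁵, where M is the adjacency matrix.
M² = [[1, 1, 1, 0], [1, 1, 1, 0], [1, 1, 1, 0], [0, 0, 0, 3]]
M³ = [[0, 0, 0, 3], [0, 0, 0, 3], [0, 0, 0, 3], [3, 3, 3, 0]]
M⁴ = [[3, 3, 3, 0], [3, 3, 3, 0], [3, 3, 3, 0], [0, 0, 0, 9]]
M⁵ = [[0, 0, 0, 9], [0, 0, 0, 9], [0, 0, 0, 9], [9, 9, 9, 0]]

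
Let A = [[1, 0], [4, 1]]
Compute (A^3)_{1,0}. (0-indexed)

12

A = I + N where N = [[0, 0], [4, 0]] is strictly lower-triangular, so N^2 = 0.
(I + N)^3 = I + 3·N = [[1, 0], [12, 1]].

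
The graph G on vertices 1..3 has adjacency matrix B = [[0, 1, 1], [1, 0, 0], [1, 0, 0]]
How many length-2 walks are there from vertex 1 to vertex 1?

The number of length-2 walks from vertex 1 to vertex 1 is entry (1,1) of B^2, where B is the adjacency matrix.
B^2 = [[2, 0, 0], [0, 1, 1], [0, 1, 1]]

2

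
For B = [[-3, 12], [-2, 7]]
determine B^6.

[[-1455, 4368], [-728, 2185]]

tr B = 4 and det B = 3, so the characteristic polynomial is λ² − (4)λ + (3) with roots 3 and 1.
Eigenvectors give P = [[2, -3], [1, -1]] with P⁻¹ = [[-1, 3], [-1, 2]], and B = P·diag(3, 1)·P⁻¹.
Then B^6 = P·diag(729, 1)·P⁻¹ = [[1458, -3], [729, -1]] · [[-1, 3], [-1, 2]] = [[-1455, 4368], [-728, 2185]].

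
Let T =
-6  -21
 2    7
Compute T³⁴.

T² = T (a projection; rank 1, trace 1), so T³⁴ = T.

[[-6, -21], [2, 7]]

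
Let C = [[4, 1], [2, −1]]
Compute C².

[[18, 3], [6, 3]]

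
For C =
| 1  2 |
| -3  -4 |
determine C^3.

tr C = -3 and det C = 2, so the characteristic polynomial is λ² − (-3)λ + (2) with roots -2 and -1.
Eigenvectors give P = [[-2, -1], [3, 1]] with P⁻¹ = [[1, 1], [-3, -2]], and C = P·diag(-2, -1)·P⁻¹.
Then C^3 = P·diag(-8, -1)·P⁻¹ = [[16, 1], [-24, -1]] · [[1, 1], [-3, -2]] = [[13, 14], [-21, -22]].

[[13, 14], [-21, -22]]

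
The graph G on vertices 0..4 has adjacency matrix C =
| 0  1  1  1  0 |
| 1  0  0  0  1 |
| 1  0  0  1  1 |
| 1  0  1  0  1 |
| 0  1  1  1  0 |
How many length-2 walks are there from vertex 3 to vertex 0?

1

The number of length-2 walks from vertex 3 to vertex 0 is entry (3,0) of C^2, where C is the adjacency matrix.
C^2 = [[3, 0, 1, 1, 3], [0, 2, 2, 2, 0], [1, 2, 3, 2, 1], [1, 2, 2, 3, 1], [3, 0, 1, 1, 3]]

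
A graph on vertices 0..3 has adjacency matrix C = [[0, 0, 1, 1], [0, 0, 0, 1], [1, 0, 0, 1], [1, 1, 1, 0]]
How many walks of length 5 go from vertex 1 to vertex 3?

The number of length-5 walks from vertex 1 to vertex 3 is entry (1,3) of C⁵, where C is the adjacency matrix.
C² = [[2, 1, 1, 1], [1, 1, 1, 0], [1, 1, 2, 1], [1, 0, 1, 3]]
C³ = [[2, 1, 3, 4], [1, 0, 1, 3], [3, 1, 2, 4], [4, 3, 4, 2]]
C⁴ = [[7, 4, 6, 6], [4, 3, 4, 2], [6, 4, 7, 6], [6, 2, 6, 11]]
C⁵ = [[12, 6, 13, 17], [6, 2, 6, 11], [13, 6, 12, 17], [17, 11, 17, 14]]

11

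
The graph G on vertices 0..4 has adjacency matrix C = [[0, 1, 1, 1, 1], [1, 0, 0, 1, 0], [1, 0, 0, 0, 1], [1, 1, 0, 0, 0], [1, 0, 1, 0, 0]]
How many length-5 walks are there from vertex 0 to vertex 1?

The number of length-5 walks from vertex 0 to vertex 1 is entry (0,1) of C^5, where C is the adjacency matrix.
C^2 = [[4, 1, 1, 1, 1], [1, 2, 1, 1, 1], [1, 1, 2, 1, 1], [1, 1, 1, 2, 1], [1, 1, 1, 1, 2]]
C^3 = [[4, 5, 5, 5, 5], [5, 2, 2, 3, 2], [5, 2, 2, 2, 3], [5, 3, 2, 2, 2], [5, 2, 3, 2, 2]]
C^4 = [[20, 9, 9, 9, 9], [9, 8, 7, 7, 7], [9, 7, 8, 7, 7], [9, 7, 7, 8, 7], [9, 7, 7, 7, 8]]
C^5 = [[36, 29, 29, 29, 29], [29, 16, 16, 17, 16], [29, 16, 16, 16, 17], [29, 17, 16, 16, 16], [29, 16, 17, 16, 16]]

29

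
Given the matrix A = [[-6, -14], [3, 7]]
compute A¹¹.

A² = A (a projection; rank 1, trace 1), so A¹¹ = A.

[[-6, -14], [3, 7]]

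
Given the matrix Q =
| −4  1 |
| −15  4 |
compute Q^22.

[[1, 0], [0, 1]]

Q² = I (check: tr Q = 0 and det Q = −1), so Q^22 = I since 22 is even.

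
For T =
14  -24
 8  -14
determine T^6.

[[64, 0], [0, 64]]

tr T = 0 and det T = -4, so the characteristic polynomial is λ² − (0)λ + (-4) with roots 2 and -2.
Eigenvectors give P = [[2, -3], [1, -2]] with P⁻¹ = [[2, -3], [1, -2]], and T = P·diag(2, -2)·P⁻¹.
Then T^6 = P·diag(64, 64)·P⁻¹ = [[128, -192], [64, -128]] · [[2, -3], [1, -2]] = [[64, 0], [0, 64]].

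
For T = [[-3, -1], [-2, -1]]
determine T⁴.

T² = [[11, 4], [8, 3]]
T³ = [[-41, -15], [-30, -11]]
T⁴ = [[153, 56], [112, 41]]

[[153, 56], [112, 41]]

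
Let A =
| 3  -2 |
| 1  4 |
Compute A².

[[7, -14], [7, 14]]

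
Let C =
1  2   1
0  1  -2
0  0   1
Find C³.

C = I + N where N = [[0, 2, 1], [0, 0, -2], [0, 0, 0]] is strictly upper-triangular, so N³ = 0.
(I + N)³ = I + 3·N + 3·N² = [[1, 6, -9], [0, 1, -6], [0, 0, 1]].

[[1, 6, -9], [0, 1, -6], [0, 0, 1]]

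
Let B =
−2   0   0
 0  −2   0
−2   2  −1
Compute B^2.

[[4, 0, 0], [0, 4, 0], [6, −6, 1]]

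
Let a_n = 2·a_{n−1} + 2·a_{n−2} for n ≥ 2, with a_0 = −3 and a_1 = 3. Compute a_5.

36

With companion matrix C = [[2, 2], [1, 0]], [a_n, a_{n−1}]ᵀ = C·[a_{n−1}, a_{n−2}]ᵀ, so [a_5, a_4]ᵀ = C⁴·[a_1, a_0]ᵀ.
C⁴ = [[44, 32], [16, 12]], giving [a_5, a_4]ᵀ = [[36], [12]].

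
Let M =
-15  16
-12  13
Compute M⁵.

[[-975, 976], [-732, 733]]

tr M = -2 and det M = -3, so the characteristic polynomial is λ² − (-2)λ + (-3) with roots 1 and -3.
Eigenvectors give P = [[-1, 4], [-1, 3]] with P⁻¹ = [[3, -4], [1, -1]], and M = P·diag(1, -3)·P⁻¹.
Then M⁵ = P·diag(1, -243)·P⁻¹ = [[-1, -972], [-1, -729]] · [[3, -4], [1, -1]] = [[-975, 976], [-732, 733]].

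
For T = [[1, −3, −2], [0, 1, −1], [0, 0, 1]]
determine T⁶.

T = I + N where N = [[0, −3, −2], [0, 0, −1], [0, 0, 0]] is strictly upper-triangular, so N³ = 0.
(I + N)⁶ = I + 6·N + 15·N² = [[1, −18, 33], [0, 1, −6], [0, 0, 1]].

[[1, −18, 33], [0, 1, −6], [0, 0, 1]]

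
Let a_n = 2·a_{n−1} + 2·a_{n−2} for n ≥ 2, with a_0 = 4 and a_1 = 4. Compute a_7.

2272

With companion matrix B = [[2, 2], [1, 0]], [a_n, a_{n−1}]ᵀ = B·[a_{n−1}, a_{n−2}]ᵀ, so [a_7, a_6]ᵀ = B⁶·[a_1, a_0]ᵀ.
B⁶ = [[328, 240], [120, 88]], giving [a_7, a_6]ᵀ = [[2272], [832]].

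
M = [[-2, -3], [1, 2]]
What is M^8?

[[1, 0], [0, 1]]

M² = I (check: tr M = 0 and det M = -1), so M^8 = I since 8 is even.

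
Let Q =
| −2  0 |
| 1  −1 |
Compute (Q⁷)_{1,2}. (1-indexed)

tr Q = −3 and det Q = 2, so the characteristic polynomial is λ² − (−3)λ + (2) with roots −1 and −2.
Eigenvectors give P = [[0, −1], [1, 1]] with P⁻¹ = [[1, 1], [−1, 0]], and Q = P·diag(−1, −2)·P⁻¹.
Then Q⁷ = P·diag(−1, −128)·P⁻¹ = [[0, 128], [−1, −128]] · [[1, 1], [−1, 0]] = [[−128, 0], [127, −1]].

0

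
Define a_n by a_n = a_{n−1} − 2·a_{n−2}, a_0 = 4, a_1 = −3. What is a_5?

27

With companion matrix C = [[1, −2], [1, 0]], [a_n, a_{n−1}]ᵀ = C·[a_{n−1}, a_{n−2}]ᵀ, so [a_5, a_4]ᵀ = C⁴·[a_1, a_0]ᵀ.
C⁴ = [[−1, 6], [−3, 2]], giving [a_5, a_4]ᵀ = [[27], [17]].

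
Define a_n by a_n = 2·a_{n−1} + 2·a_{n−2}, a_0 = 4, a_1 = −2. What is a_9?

With companion matrix Q = [[2, 2], [1, 0]], [a_n, a_{n−1}]ᵀ = Q·[a_{n−1}, a_{n−2}]ᵀ, so [a_9, a_8]ᵀ = Q⁸·[a_1, a_0]ᵀ.
Q⁸ = [[2448, 1792], [896, 656]], giving [a_9, a_8]ᵀ = [[2272], [832]].

2272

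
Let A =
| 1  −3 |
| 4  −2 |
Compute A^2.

[[−11, 3], [−4, −8]]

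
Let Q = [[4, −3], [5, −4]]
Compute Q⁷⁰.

Q² = I (check: tr Q = 0 and det Q = −1), so Q⁷⁰ = I since 70 is even.

[[1, 0], [0, 1]]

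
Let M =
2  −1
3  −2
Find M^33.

M² = I (check: tr M = 0 and det M = −1), so M^33 = M since 33 is odd.

[[2, −1], [3, −2]]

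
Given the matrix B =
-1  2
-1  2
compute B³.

B² = B (a projection; rank 1, trace 1), so B³ = B.

[[-1, 2], [-1, 2]]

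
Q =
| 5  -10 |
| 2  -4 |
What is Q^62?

Q² = Q (a projection; rank 1, trace 1), so Q^62 = Q.

[[5, -10], [2, -4]]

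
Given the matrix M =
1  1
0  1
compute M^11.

[[1, 11], [0, 1]]

M = I + N where N = [[0, 1], [0, 0]] is strictly upper-triangular, so N^2 = 0.
(I + N)^11 = I + 11·N = [[1, 11], [0, 1]].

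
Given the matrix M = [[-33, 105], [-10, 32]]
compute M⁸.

tr M = -1 and det M = -6, so the characteristic polynomial is λ² − (-1)λ + (-6) with roots -3 and 2.
Eigenvectors give P = [[7, 3], [2, 1]] with P⁻¹ = [[1, -3], [-2, 7]], and M = P·diag(-3, 2)·P⁻¹.
Then M⁸ = P·diag(6561, 256)·P⁻¹ = [[45927, 768], [13122, 256]] · [[1, -3], [-2, 7]] = [[44391, -132405], [12610, -37574]].

[[44391, -132405], [12610, -37574]]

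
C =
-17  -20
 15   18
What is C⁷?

[[-7073, -9260], [6945, 9132]]

tr C = 1 and det C = -6, so the characteristic polynomial is λ² − (1)λ + (-6) with roots 3 and -2.
Eigenvectors give P = [[-1, 4], [1, -3]] with P⁻¹ = [[3, 4], [1, 1]], and C = P·diag(3, -2)·P⁻¹.
Then C⁷ = P·diag(2187, -128)·P⁻¹ = [[-2187, -512], [2187, 384]] · [[3, 4], [1, 1]] = [[-7073, -9260], [6945, 9132]].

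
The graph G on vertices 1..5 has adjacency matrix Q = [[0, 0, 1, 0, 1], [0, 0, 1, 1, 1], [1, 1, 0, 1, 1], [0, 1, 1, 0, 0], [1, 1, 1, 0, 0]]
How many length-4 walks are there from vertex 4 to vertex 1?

The number of length-4 walks from vertex 4 to vertex 1 is entry (4,1) of Q^4, where Q is the adjacency matrix.
Q^2 = [[2, 2, 1, 1, 1], [2, 3, 2, 1, 1], [1, 2, 4, 1, 2], [1, 1, 1, 2, 2], [1, 1, 2, 2, 3]]
Q^3 = [[2, 3, 6, 3, 5], [3, 4, 7, 5, 7], [6, 7, 6, 6, 7], [3, 5, 6, 2, 3], [5, 7, 7, 3, 4]]
Q^4 = [[11, 14, 13, 9, 11], [14, 19, 19, 11, 14], [13, 19, 26, 13, 19], [9, 11, 13, 11, 14], [11, 14, 19, 14, 19]]

9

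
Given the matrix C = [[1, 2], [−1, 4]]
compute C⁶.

[[−601, 1330], [−665, 1394]]

tr C = 5 and det C = 6, so the characteristic polynomial is λ² − (5)λ + (6) with roots 2 and 3.
Eigenvectors give P = [[−2, −1], [−1, −1]] with P⁻¹ = [[−1, 1], [1, −2]], and C = P·diag(2, 3)·P⁻¹.
Then C⁶ = P·diag(64, 729)·P⁻¹ = [[−128, −729], [−64, −729]] · [[−1, 1], [1, −2]] = [[−601, 1330], [−665, 1394]].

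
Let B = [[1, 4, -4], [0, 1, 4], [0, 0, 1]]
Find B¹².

B = I + N where N = [[0, 4, -4], [0, 0, 4], [0, 0, 0]] is strictly upper-triangular, so N³ = 0.
(I + N)¹² = I + 12·N + 66·N² = [[1, 48, 1008], [0, 1, 48], [0, 0, 1]].

[[1, 48, 1008], [0, 1, 48], [0, 0, 1]]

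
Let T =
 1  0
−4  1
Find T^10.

[[1, 0], [−40, 1]]

T = I + N where N = [[0, 0], [−4, 0]] is strictly lower-triangular, so N^2 = 0.
(I + N)^10 = I + 10·N = [[1, 0], [−40, 1]].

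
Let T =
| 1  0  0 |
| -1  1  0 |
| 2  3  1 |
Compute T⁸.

T = I + N where N = [[0, 0, 0], [-1, 0, 0], [2, 3, 0]] is strictly lower-triangular, so N³ = 0.
(I + N)⁸ = I + 8·N + 28·N² = [[1, 0, 0], [-8, 1, 0], [-68, 24, 1]].

[[1, 0, 0], [-8, 1, 0], [-68, 24, 1]]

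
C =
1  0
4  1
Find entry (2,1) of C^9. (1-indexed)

C = I + N where N = [[0, 0], [4, 0]] is strictly lower-triangular, so N^2 = 0.
(I + N)^9 = I + 9·N = [[1, 0], [36, 1]].

36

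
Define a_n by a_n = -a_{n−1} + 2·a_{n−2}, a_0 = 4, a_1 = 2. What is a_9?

-338

With companion matrix Q = [[-1, 2], [1, 0]], [a_n, a_{n−1}]ᵀ = Q·[a_{n−1}, a_{n−2}]ᵀ, so [a_9, a_8]ᵀ = Q⁸·[a_1, a_0]ᵀ.
Q⁸ = [[171, -170], [-85, 86]], giving [a_9, a_8]ᵀ = [[-338], [174]].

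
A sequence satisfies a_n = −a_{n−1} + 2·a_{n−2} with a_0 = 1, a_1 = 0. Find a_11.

With companion matrix Q = [[−1, 2], [1, 0]], [a_n, a_{n−1}]ᵀ = Q·[a_{n−1}, a_{n−2}]ᵀ, so [a_11, a_10]ᵀ = Q¹⁰·[a_1, a_0]ᵀ.
Q¹⁰ = [[683, −682], [−341, 342]], giving [a_11, a_10]ᵀ = [[−682], [342]].

−682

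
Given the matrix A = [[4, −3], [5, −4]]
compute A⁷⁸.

[[1, 0], [0, 1]]

A² = I (check: tr A = 0 and det A = −1), so A⁷⁸ = I since 78 is even.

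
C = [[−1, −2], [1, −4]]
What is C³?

tr C = −5 and det C = 6, so the characteristic polynomial is λ² − (−5)λ + (6) with roots −3 and −2.
Eigenvectors give P = [[1, 2], [1, 1]] with P⁻¹ = [[−1, 2], [1, −1]], and C = P·diag(−3, −2)·P⁻¹.
Then C³ = P·diag(−27, −8)·P⁻¹ = [[−27, −16], [−27, −8]] · [[−1, 2], [1, −1]] = [[11, −38], [19, −46]].

[[11, −38], [19, −46]]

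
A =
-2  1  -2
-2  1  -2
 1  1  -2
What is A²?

[[0, -3, 6], [0, -3, 6], [-6, 0, 0]]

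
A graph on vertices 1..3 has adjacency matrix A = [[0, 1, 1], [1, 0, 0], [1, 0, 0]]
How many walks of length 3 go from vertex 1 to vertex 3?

2

The number of length-3 walks from vertex 1 to vertex 3 is entry (1,3) of A³, where A is the adjacency matrix.
A² = [[2, 0, 0], [0, 1, 1], [0, 1, 1]]
A³ = [[0, 2, 2], [2, 0, 0], [2, 0, 0]]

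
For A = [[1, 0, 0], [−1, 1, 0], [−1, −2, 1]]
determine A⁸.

A = I + N where N = [[0, 0, 0], [−1, 0, 0], [−1, −2, 0]] is strictly lower-triangular, so N³ = 0.
(I + N)⁸ = I + 8·N + 28·N² = [[1, 0, 0], [−8, 1, 0], [48, −16, 1]].

[[1, 0, 0], [−8, 1, 0], [48, −16, 1]]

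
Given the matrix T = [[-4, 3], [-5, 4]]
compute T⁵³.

[[-4, 3], [-5, 4]]

T² = I (check: tr T = 0 and det T = -1), so T⁵³ = T since 53 is odd.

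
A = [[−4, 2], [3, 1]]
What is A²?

[[22, −6], [−9, 7]]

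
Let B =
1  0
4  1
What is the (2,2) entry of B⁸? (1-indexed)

B = I + N where N = [[0, 0], [4, 0]] is strictly lower-triangular, so N² = 0.
(I + N)⁸ = I + 8·N = [[1, 0], [32, 1]].

1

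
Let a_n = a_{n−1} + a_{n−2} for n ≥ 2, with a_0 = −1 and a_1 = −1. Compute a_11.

With companion matrix T = [[1, 1], [1, 0]], [a_n, a_{n−1}]ᵀ = T·[a_{n−1}, a_{n−2}]ᵀ, so [a_11, a_10]ᵀ = T^10·[a_1, a_0]ᵀ.
T^10 = [[89, 55], [55, 34]], giving [a_11, a_10]ᵀ = [[−144], [−89]].

−144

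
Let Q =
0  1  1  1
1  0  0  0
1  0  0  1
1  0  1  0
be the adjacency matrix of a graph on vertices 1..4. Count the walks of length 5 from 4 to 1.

The number of length-5 walks from vertex 4 to vertex 1 is entry (4,1) of Q^5, where Q is the adjacency matrix.
Q^2 = [[3, 0, 1, 1], [0, 1, 1, 1], [1, 1, 2, 1], [1, 1, 1, 2]]
Q^3 = [[2, 3, 4, 4], [3, 0, 1, 1], [4, 1, 2, 3], [4, 1, 3, 2]]
Q^4 = [[11, 2, 6, 6], [2, 3, 4, 4], [6, 4, 7, 6], [6, 4, 6, 7]]
Q^5 = [[14, 11, 17, 17], [11, 2, 6, 6], [17, 6, 12, 13], [17, 6, 13, 12]]

17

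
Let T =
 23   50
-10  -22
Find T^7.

tr T = 1 and det T = -6, so the characteristic polynomial is λ² − (1)λ + (-6) with roots -2 and 3.
Eigenvectors give P = [[-2, -5], [1, 2]] with P⁻¹ = [[2, 5], [-1, -2]], and T = P·diag(-2, 3)·P⁻¹.
Then T^7 = P·diag(-128, 2187)·P⁻¹ = [[256, -10935], [-128, 4374]] · [[2, 5], [-1, -2]] = [[11447, 23150], [-4630, -9388]].

[[11447, 23150], [-4630, -9388]]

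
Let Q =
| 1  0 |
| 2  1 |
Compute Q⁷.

Q = I + N where N = [[0, 0], [2, 0]] is strictly lower-triangular, so N² = 0.
(I + N)⁷ = I + 7·N = [[1, 0], [14, 1]].

[[1, 0], [14, 1]]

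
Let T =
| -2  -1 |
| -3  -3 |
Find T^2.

[[7, 5], [15, 12]]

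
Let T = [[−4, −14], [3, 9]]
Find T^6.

[[−3926, −9310], [1995, 4719]]

tr T = 5 and det T = 6, so the characteristic polynomial is λ² − (5)λ + (6) with roots 3 and 2.
Eigenvectors give P = [[−2, 7], [1, −3]] with P⁻¹ = [[3, 7], [1, 2]], and T = P·diag(3, 2)·P⁻¹.
Then T^6 = P·diag(729, 64)·P⁻¹ = [[−1458, 448], [729, −192]] · [[3, 7], [1, 2]] = [[−3926, −9310], [1995, 4719]].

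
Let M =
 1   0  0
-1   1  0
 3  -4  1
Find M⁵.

M = I + N where N = [[0, 0, 0], [-1, 0, 0], [3, -4, 0]] is strictly lower-triangular, so N³ = 0.
(I + N)⁵ = I + 5·N + 10·N² = [[1, 0, 0], [-5, 1, 0], [55, -20, 1]].

[[1, 0, 0], [-5, 1, 0], [55, -20, 1]]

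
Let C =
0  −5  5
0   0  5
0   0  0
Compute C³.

[[0, 0, 0], [0, 0, 0], [0, 0, 0]]

C is strictly triangular, hence nilpotent: C³ = 0, so C³ = 0.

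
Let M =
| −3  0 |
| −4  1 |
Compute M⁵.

tr M = −2 and det M = −3, so the characteristic polynomial is λ² − (−2)λ + (−3) with roots 1 and −3.
Eigenvectors give P = [[0, 1], [1, 1]] with P⁻¹ = [[−1, 1], [1, 0]], and M = P·diag(1, −3)·P⁻¹.
Then M⁵ = P·diag(1, −243)·P⁻¹ = [[0, −243], [1, −243]] · [[−1, 1], [1, 0]] = [[−243, 0], [−244, 1]].

[[−243, 0], [−244, 1]]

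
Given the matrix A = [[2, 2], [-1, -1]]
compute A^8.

A² = A (a projection; rank 1, trace 1), so A^8 = A.

[[2, 2], [-1, -1]]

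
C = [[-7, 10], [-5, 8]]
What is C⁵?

[[-307, 550], [-275, 518]]

tr C = 1 and det C = -6, so the characteristic polynomial is λ² − (1)λ + (-6) with roots 3 and -2.
Eigenvectors give P = [[-1, 2], [-1, 1]] with P⁻¹ = [[1, -2], [1, -1]], and C = P·diag(3, -2)·P⁻¹.
Then C⁵ = P·diag(243, -32)·P⁻¹ = [[-243, -64], [-243, -32]] · [[1, -2], [1, -1]] = [[-307, 550], [-275, 518]].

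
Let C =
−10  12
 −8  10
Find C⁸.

[[256, 0], [0, 256]]

tr C = 0 and det C = −4, so the characteristic polynomial is λ² − (0)λ + (−4) with roots 2 and −2.
Eigenvectors give P = [[1, 3], [1, 2]] with P⁻¹ = [[−2, 3], [1, −1]], and C = P·diag(2, −2)·P⁻¹.
Then C⁸ = P·diag(256, 256)·P⁻¹ = [[256, 768], [256, 512]] · [[−2, 3], [1, −1]] = [[256, 0], [0, 256]].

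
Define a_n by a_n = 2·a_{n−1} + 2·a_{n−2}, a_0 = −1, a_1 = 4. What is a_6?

With companion matrix M = [[2, 2], [1, 0]], [a_n, a_{n−1}]ᵀ = M·[a_{n−1}, a_{n−2}]ᵀ, so [a_6, a_5]ᵀ = M⁵·[a_1, a_0]ᵀ.
M⁵ = [[120, 88], [44, 32]], giving [a_6, a_5]ᵀ = [[392], [144]].

392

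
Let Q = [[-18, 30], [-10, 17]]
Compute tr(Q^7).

tr Q = -1 and det Q = -6, so the characteristic polynomial is λ² − (-1)λ + (-6) with roots 2 and -3.
Eigenvectors give P = [[-3, 2], [-2, 1]] with P⁻¹ = [[1, -2], [2, -3]], and Q = P·diag(2, -3)·P⁻¹.
Then Q^7 = P·diag(128, -2187)·P⁻¹ = [[-384, -4374], [-256, -2187]] · [[1, -2], [2, -3]] = [[-9132, 13890], [-4630, 7073]].

-2059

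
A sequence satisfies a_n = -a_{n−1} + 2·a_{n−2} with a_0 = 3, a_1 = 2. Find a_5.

With companion matrix M = [[-1, 2], [1, 0]], [a_n, a_{n−1}]ᵀ = M·[a_{n−1}, a_{n−2}]ᵀ, so [a_5, a_4]ᵀ = M⁴·[a_1, a_0]ᵀ.
M⁴ = [[11, -10], [-5, 6]], giving [a_5, a_4]ᵀ = [[-8], [8]].

-8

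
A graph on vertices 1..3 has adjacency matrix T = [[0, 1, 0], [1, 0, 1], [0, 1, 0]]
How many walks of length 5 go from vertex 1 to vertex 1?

The number of length-5 walks from vertex 1 to vertex 1 is entry (1,1) of T⁵, where T is the adjacency matrix.
T² = [[1, 0, 1], [0, 2, 0], [1, 0, 1]]
T³ = [[0, 2, 0], [2, 0, 2], [0, 2, 0]]
T⁴ = [[2, 0, 2], [0, 4, 0], [2, 0, 2]]
T⁵ = [[0, 4, 0], [4, 0, 4], [0, 4, 0]]

0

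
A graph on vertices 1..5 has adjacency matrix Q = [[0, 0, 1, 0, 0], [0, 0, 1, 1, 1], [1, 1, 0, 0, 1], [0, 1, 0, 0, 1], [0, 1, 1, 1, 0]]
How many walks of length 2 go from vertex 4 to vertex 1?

The number of length-2 walks from vertex 4 to vertex 1 is entry (4,1) of Q², where Q is the adjacency matrix.
Q² = [[1, 1, 0, 0, 1], [1, 3, 1, 1, 2], [0, 1, 3, 2, 1], [0, 1, 2, 2, 1], [1, 2, 1, 1, 3]]

0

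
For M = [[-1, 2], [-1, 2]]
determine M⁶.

[[-1, 2], [-1, 2]]

M² = M (a projection; rank 1, trace 1), so M⁶ = M.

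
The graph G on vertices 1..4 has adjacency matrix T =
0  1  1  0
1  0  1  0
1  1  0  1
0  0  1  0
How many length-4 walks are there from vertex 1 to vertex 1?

The number of length-4 walks from vertex 1 to vertex 1 is entry (1,1) of T⁴, where T is the adjacency matrix.
T² = [[2, 1, 1, 1], [1, 2, 1, 1], [1, 1, 3, 0], [1, 1, 0, 1]]
T³ = [[2, 3, 4, 1], [3, 2, 4, 1], [4, 4, 2, 3], [1, 1, 3, 0]]
T⁴ = [[7, 6, 6, 4], [6, 7, 6, 4], [6, 6, 11, 2], [4, 4, 2, 3]]

7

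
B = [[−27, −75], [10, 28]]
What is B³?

tr B = 1 and det B = −6, so the characteristic polynomial is λ² − (1)λ + (−6) with roots 3 and −2.
Eigenvectors give P = [[−5, −3], [2, 1]] with P⁻¹ = [[1, 3], [−2, −5]], and B = P·diag(3, −2)·P⁻¹.
Then B³ = P·diag(27, −8)·P⁻¹ = [[−135, 24], [54, −8]] · [[1, 3], [−2, −5]] = [[−183, −525], [70, 202]].

[[−183, −525], [70, 202]]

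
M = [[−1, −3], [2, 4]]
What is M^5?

[[−61, −93], [62, 94]]

tr M = 3 and det M = 2, so the characteristic polynomial is λ² − (3)λ + (2) with roots 2 and 1.
Eigenvectors give P = [[−1, −3], [1, 2]] with P⁻¹ = [[2, 3], [−1, −1]], and M = P·diag(2, 1)·P⁻¹.
Then M^5 = P·diag(32, 1)·P⁻¹ = [[−32, −3], [32, 2]] · [[2, 3], [−1, −1]] = [[−61, −93], [62, 94]].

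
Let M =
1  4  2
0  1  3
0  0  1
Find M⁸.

M = I + N where N = [[0, 4, 2], [0, 0, 3], [0, 0, 0]] is strictly upper-triangular, so N³ = 0.
(I + N)⁸ = I + 8·N + 28·N² = [[1, 32, 352], [0, 1, 24], [0, 0, 1]].

[[1, 32, 352], [0, 1, 24], [0, 0, 1]]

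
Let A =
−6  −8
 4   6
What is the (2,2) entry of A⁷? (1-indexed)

tr A = 0 and det A = −4, so the characteristic polynomial is λ² − (0)λ + (−4) with roots −2 and 2.
Eigenvectors give P = [[−2, −1], [1, 1]] with P⁻¹ = [[−1, −1], [1, 2]], and A = P·diag(−2, 2)·P⁻¹.
Then A⁷ = P·diag(−128, 128)·P⁻¹ = [[256, −128], [−128, 128]] · [[−1, −1], [1, 2]] = [[−384, −512], [256, 384]].

384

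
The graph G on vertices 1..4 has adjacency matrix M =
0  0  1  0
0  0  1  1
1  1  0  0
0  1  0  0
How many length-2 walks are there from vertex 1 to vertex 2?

The number of length-2 walks from vertex 1 to vertex 2 is entry (1,2) of M^2, where M is the adjacency matrix.
M^2 = [[1, 1, 0, 0], [1, 2, 0, 0], [0, 0, 2, 1], [0, 0, 1, 1]]

1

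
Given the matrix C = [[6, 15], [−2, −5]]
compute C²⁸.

C² = C (a projection; rank 1, trace 1), so C²⁸ = C.

[[6, 15], [−2, −5]]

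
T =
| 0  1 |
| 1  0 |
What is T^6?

[[1, 0], [0, 1]]

T² = I (check: tr T = 0 and det T = -1), so T^6 = I since 6 is even.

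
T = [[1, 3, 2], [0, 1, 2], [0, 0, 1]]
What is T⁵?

T = I + N where N = [[0, 3, 2], [0, 0, 2], [0, 0, 0]] is strictly upper-triangular, so N³ = 0.
(I + N)⁵ = I + 5·N + 10·N² = [[1, 15, 70], [0, 1, 10], [0, 0, 1]].

[[1, 15, 70], [0, 1, 10], [0, 0, 1]]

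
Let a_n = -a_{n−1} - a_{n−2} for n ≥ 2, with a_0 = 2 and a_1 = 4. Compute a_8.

-6

With companion matrix B = [[-1, -1], [1, 0]], [a_n, a_{n−1}]ᵀ = B·[a_{n−1}, a_{n−2}]ᵀ, so [a_8, a_7]ᵀ = B⁷·[a_1, a_0]ᵀ.
B⁷ = [[-1, -1], [1, 0]], giving [a_8, a_7]ᵀ = [[-6], [4]].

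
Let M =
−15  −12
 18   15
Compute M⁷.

[[−10935, −8748], [13122, 10935]]

tr M = 0 and det M = −9, so the characteristic polynomial is λ² − (0)λ + (−9) with roots 3 and −3.
Eigenvectors give P = [[−2, −1], [3, 1]] with P⁻¹ = [[1, 1], [−3, −2]], and M = P·diag(3, −3)·P⁻¹.
Then M⁷ = P·diag(2187, −2187)·P⁻¹ = [[−4374, 2187], [6561, −2187]] · [[1, 1], [−3, −2]] = [[−10935, −8748], [13122, 10935]].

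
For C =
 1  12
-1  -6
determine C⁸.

tr C = -5 and det C = 6, so the characteristic polynomial is λ² − (-5)λ + (6) with roots -2 and -3.
Eigenvectors give P = [[4, -3], [-1, 1]] with P⁻¹ = [[1, 3], [1, 4]], and C = P·diag(-2, -3)·P⁻¹.
Then C⁸ = P·diag(256, 6561)·P⁻¹ = [[1024, -19683], [-256, 6561]] · [[1, 3], [1, 4]] = [[-18659, -75660], [6305, 25476]].

[[-18659, -75660], [6305, 25476]]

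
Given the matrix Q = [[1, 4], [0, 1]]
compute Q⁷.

Q = I + N where N = [[0, 4], [0, 0]] is strictly upper-triangular, so N² = 0.
(I + N)⁷ = I + 7·N = [[1, 28], [0, 1]].

[[1, 28], [0, 1]]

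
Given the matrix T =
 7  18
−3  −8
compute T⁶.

[[−125, −378], [63, 190]]

tr T = −1 and det T = −2, so the characteristic polynomial is λ² − (−1)λ + (−2) with roots 1 and −2.
Eigenvectors give P = [[3, −2], [−1, 1]] with P⁻¹ = [[1, 2], [1, 3]], and T = P·diag(1, −2)·P⁻¹.
Then T⁶ = P·diag(1, 64)·P⁻¹ = [[3, −128], [−1, 64]] · [[1, 2], [1, 3]] = [[−125, −378], [63, 190]].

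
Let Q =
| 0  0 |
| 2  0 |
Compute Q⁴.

Q is strictly triangular, hence nilpotent: Q² = 0, so Q⁴ = 0.

[[0, 0], [0, 0]]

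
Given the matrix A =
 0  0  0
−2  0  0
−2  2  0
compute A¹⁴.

A is strictly triangular, hence nilpotent: A³ = 0, so A¹⁴ = 0.

[[0, 0, 0], [0, 0, 0], [0, 0, 0]]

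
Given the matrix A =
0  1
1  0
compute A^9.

A² = I (check: tr A = 0 and det A = -1), so A^9 = A since 9 is odd.

[[0, 1], [1, 0]]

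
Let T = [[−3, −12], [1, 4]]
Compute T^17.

T² = T (a projection; rank 1, trace 1), so T^17 = T.

[[−3, −12], [1, 4]]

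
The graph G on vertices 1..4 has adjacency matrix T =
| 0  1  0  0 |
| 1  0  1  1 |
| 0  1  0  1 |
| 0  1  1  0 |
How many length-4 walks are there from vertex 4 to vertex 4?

The number of length-4 walks from vertex 4 to vertex 4 is entry (4,4) of T⁴, where T is the adjacency matrix.
T² = [[1, 0, 1, 1], [0, 3, 1, 1], [1, 1, 2, 1], [1, 1, 1, 2]]
T³ = [[0, 3, 1, 1], [3, 2, 4, 4], [1, 4, 2, 3], [1, 4, 3, 2]]
T⁴ = [[3, 2, 4, 4], [2, 11, 6, 6], [4, 6, 7, 6], [4, 6, 6, 7]]

7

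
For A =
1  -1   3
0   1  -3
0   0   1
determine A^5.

[[1, -5, 45], [0, 1, -15], [0, 0, 1]]

A = I + N where N = [[0, -1, 3], [0, 0, -3], [0, 0, 0]] is strictly upper-triangular, so N^3 = 0.
(I + N)^5 = I + 5·N + 10·N^2 = [[1, -5, 45], [0, 1, -15], [0, 0, 1]].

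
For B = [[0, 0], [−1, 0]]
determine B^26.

B is strictly triangular, hence nilpotent: B^2 = 0, so B^26 = 0.

[[0, 0], [0, 0]]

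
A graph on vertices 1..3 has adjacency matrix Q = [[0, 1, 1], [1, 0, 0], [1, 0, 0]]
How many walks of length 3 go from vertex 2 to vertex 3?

0

The number of length-3 walks from vertex 2 to vertex 3 is entry (2,3) of Q³, where Q is the adjacency matrix.
Q² = [[2, 0, 0], [0, 1, 1], [0, 1, 1]]
Q³ = [[0, 2, 2], [2, 0, 0], [2, 0, 0]]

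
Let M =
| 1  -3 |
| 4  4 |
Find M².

[[-11, -15], [20, 4]]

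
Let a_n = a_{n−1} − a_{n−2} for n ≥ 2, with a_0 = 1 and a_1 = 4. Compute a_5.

−3

With companion matrix A = [[1, −1], [1, 0]], [a_n, a_{n−1}]ᵀ = A·[a_{n−1}, a_{n−2}]ᵀ, so [a_5, a_4]ᵀ = A⁴·[a_1, a_0]ᵀ.
A⁴ = [[−1, 1], [−1, 0]], giving [a_5, a_4]ᵀ = [[−3], [−4]].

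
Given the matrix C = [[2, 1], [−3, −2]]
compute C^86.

[[1, 0], [0, 1]]

C² = I (check: tr C = 0 and det C = −1), so C^86 = I since 86 is even.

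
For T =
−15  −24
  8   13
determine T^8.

tr T = −2 and det T = −3, so the characteristic polynomial is λ² − (−2)λ + (−3) with roots −3 and 1.
Eigenvectors give P = [[2, 3], [−1, −2]] with P⁻¹ = [[2, 3], [−1, −2]], and T = P·diag(−3, 1)·P⁻¹.
Then T^8 = P·diag(6561, 1)·P⁻¹ = [[13122, 3], [−6561, −2]] · [[2, 3], [−1, −2]] = [[26241, 39360], [−13120, −19679]].

[[26241, 39360], [−13120, −19679]]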